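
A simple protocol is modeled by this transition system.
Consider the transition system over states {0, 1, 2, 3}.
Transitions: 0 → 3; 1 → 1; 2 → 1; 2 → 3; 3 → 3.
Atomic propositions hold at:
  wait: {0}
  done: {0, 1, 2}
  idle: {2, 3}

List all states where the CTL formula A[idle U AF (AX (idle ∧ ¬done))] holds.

{0, 3}

Sat(¬done) = {3}
Sat(idle ∧ ¬done) = {3}
Sat(AX (idle ∧ ¬done)) = {s : every successor in {3}} = {0, 3}
AF (AX (idle ∧ ¬done)): least fixpoint, start Z0 = {0, 3}, add states with every successor in Z. Already a fixed point.
Sat(AF (AX (idle ∧ ¬done))) = {0, 3}
A[idle U AF (AX (idle ∧ ¬done))]: least fixpoint, start Z0 = Sat(AF (AX (idle ∧ ¬done))) = {0, 3}, add states in Sat(idle) with every successor in Z. Already a fixed point.
Sat(A[idle U AF (AX (idle ∧ ¬done))]) = {0, 3}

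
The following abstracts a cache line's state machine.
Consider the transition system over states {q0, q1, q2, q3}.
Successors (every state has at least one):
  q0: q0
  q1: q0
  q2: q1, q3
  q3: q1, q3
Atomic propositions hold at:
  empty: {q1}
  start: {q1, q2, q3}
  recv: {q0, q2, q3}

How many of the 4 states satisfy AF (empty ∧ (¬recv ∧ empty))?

1

Sat(¬recv) = {q1}
Sat(¬recv ∧ empty) = {q1}
Sat(empty ∧ (¬recv ∧ empty)) = {q1}
AF (empty ∧ (¬recv ∧ empty)): least fixpoint, start Z0 = {q1}, add states with every successor in Z. Already a fixed point.
Sat(AF (empty ∧ (¬recv ∧ empty))) = {q1}
|Sat(AF (empty ∧ (¬recv ∧ empty)))| = |{q1}| = 1.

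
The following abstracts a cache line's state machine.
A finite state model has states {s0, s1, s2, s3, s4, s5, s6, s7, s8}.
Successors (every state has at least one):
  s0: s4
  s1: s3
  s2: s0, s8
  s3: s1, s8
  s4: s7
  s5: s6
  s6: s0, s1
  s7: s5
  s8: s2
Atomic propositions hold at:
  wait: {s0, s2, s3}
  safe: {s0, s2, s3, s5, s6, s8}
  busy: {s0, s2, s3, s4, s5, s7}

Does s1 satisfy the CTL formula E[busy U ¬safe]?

Sat(¬safe) = {s1, s4, s7}
E[busy U ¬safe]: least fixpoint, start Z0 = Sat(¬safe) = {s1, s4, s7}, add states in Sat(busy) with some successor in Z. Z1 = {s0, s1, s3, s4, s7}; Z2 = {s0, s1, s2, s3, s4, s7}; fixed.
Sat(E[busy U ¬safe]) = {s0, s1, s2, s3, s4, s7}
s1 ∈ Sat(E[busy U ¬safe]) = {s0, s1, s2, s3, s4, s7}, so the formula holds at s1.

Yes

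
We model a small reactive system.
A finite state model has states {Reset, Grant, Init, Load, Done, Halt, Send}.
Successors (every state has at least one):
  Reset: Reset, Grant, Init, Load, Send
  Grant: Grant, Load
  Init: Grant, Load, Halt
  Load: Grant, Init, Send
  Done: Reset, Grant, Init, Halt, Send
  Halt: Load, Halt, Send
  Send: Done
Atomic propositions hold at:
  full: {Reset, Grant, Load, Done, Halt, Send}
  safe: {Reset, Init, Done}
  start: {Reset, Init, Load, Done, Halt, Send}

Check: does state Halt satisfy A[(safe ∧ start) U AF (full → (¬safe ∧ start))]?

Sat(safe ∧ start) = {Reset, Init, Done}
Sat(¬safe) = {Grant, Load, Halt, Send}
Sat(¬safe ∧ start) = {Load, Halt, Send}
Sat(full → (¬safe ∧ start)) = {Init, Load, Halt, Send}
AF (full → (¬safe ∧ start)): least fixpoint, start Z0 = {Init, Load, Halt, Send}, add states with every successor in Z. Already a fixed point.
Sat(AF (full → (¬safe ∧ start))) = {Init, Load, Halt, Send}
A[(safe ∧ start) U AF (full → (¬safe ∧ start))]: least fixpoint, start Z0 = Sat(AF (full → (¬safe ∧ start))) = {Init, Load, Halt, Send}, add states in Sat(safe ∧ start) with every successor in Z. Already a fixed point.
Sat(A[(safe ∧ start) U AF (full → (¬safe ∧ start))]) = {Init, Load, Halt, Send}
Halt ∈ Sat(A[(safe ∧ start) U AF (full → (¬safe ∧ start))]) = {Init, Load, Halt, Send}, so the formula holds at Halt.

Yes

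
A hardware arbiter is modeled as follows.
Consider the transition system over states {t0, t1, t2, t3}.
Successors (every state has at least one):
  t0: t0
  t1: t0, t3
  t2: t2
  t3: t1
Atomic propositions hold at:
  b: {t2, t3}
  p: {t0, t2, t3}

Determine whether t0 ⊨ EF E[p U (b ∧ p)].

No

Sat(b ∧ p) = {t2, t3}
E[p U (b ∧ p)]: least fixpoint, start Z0 = Sat((b ∧ p)) = {t2, t3}, add states in Sat(p) with some successor in Z. Already a fixed point.
Sat(E[p U (b ∧ p)]) = {t2, t3}
EF E[p U (b ∧ p)]: least fixpoint, start Z0 = {t2, t3}, add states with some successor in Z. Z1 = {t1, t2, t3}; fixed.
Sat(EF E[p U (b ∧ p)]) = {t1, t2, t3}
t0 ∉ Sat(EF E[p U (b ∧ p)]) = {t1, t2, t3}, so the formula does not hold at t0.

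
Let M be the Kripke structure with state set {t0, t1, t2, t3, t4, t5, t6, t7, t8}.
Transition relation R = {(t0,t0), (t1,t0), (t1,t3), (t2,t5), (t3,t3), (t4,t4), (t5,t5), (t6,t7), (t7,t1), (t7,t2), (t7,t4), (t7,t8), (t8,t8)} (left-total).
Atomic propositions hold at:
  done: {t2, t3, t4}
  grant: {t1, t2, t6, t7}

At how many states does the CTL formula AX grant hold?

Sat(AX grant) = {s : every successor in {t1, t2, t6, t7}} = {t6}
|Sat(AX grant)| = |{t6}| = 1.

1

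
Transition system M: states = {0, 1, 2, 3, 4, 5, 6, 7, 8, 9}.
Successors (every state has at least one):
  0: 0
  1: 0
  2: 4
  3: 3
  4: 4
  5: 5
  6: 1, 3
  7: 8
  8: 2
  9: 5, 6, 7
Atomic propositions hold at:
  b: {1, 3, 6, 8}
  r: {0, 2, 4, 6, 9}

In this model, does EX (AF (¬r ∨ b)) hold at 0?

Sat(¬r) = {1, 3, 5, 7, 8}
Sat(¬r ∨ b) = {1, 3, 5, 6, 7, 8}
AF (¬r ∨ b): least fixpoint, start Z0 = {1, 3, 5, 6, 7, 8}, add states with every successor in Z. Z1 = {1, 3, 5, 6, 7, 8, 9}; fixed.
Sat(AF (¬r ∨ b)) = {1, 3, 5, 6, 7, 8, 9}
Sat(EX (AF (¬r ∨ b))) = {s : some successor in {1, 3, 5, 6, 7, 8, 9}} = {3, 5, 6, 7, 9}
0 ∉ Sat(EX (AF (¬r ∨ b))) = {3, 5, 6, 7, 9}, so the formula does not hold at 0.

No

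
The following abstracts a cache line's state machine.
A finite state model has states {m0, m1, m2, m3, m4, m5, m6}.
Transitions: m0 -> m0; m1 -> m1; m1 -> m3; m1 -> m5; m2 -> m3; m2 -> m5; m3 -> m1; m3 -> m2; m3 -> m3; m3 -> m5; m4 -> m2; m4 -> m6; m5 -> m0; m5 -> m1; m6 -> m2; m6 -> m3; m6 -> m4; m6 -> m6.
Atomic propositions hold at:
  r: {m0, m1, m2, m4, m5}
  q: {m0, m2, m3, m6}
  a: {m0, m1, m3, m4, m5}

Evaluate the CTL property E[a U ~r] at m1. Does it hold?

Yes

Sat(~r) = {m3, m6}
E[a U ~r]: least fixpoint, start Z0 = Sat(~r) = {m3, m6}, add states in Sat(a) with some successor in Z. Z1 = {m1, m3, m4, m6}; Z2 = {m1, m3, m4, m5, m6}; fixed.
Sat(E[a U ~r]) = {m1, m3, m4, m5, m6}
m1 ∈ Sat(E[a U ~r]) = {m1, m3, m4, m5, m6}, so the formula holds at m1.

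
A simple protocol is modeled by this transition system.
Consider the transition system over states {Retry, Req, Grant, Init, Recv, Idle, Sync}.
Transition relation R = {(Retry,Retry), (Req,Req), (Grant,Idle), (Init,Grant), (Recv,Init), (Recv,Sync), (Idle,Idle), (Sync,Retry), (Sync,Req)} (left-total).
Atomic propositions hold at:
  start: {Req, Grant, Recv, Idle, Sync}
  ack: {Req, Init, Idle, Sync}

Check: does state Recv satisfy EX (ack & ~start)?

Sat(~start) = {Retry, Init}
Sat(ack & ~start) = {Init}
Sat(EX (ack & ~start)) = {s : some successor in {Init}} = {Recv}
Recv ∈ Sat(EX (ack & ~start)) = {Recv}, so the formula holds at Recv.

Yes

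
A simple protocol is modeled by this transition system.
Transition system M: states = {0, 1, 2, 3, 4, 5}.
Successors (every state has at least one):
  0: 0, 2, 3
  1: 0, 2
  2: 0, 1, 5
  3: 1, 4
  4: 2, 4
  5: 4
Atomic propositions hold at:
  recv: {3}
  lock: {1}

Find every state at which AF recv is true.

{3}

AF recv: least fixpoint, start Z0 = {3}, add states with every successor in Z. Already a fixed point.
Sat(AF recv) = {3}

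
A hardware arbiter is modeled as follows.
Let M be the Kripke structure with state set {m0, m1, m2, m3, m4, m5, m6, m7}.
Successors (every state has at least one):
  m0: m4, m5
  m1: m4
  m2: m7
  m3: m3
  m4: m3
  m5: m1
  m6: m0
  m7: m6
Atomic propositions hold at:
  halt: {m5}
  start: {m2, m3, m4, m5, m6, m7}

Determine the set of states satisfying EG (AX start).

{m0, m1, m3, m4}

Sat(AX start) = {s : every successor in {m2, m3, m4, m5, m6, m7}} = {m0, m1, m2, m3, m4, m7}
EG (AX start): greatest fixpoint, start Z0 = {m0, m1, m2, m3, m4, m7}, keep only states in Sat with some successor in Z. Z1 = {m0, m1, m2, m3, m4}; Z2 = {m0, m1, m3, m4}; fixed.
Sat(EG (AX start)) = {m0, m1, m3, m4}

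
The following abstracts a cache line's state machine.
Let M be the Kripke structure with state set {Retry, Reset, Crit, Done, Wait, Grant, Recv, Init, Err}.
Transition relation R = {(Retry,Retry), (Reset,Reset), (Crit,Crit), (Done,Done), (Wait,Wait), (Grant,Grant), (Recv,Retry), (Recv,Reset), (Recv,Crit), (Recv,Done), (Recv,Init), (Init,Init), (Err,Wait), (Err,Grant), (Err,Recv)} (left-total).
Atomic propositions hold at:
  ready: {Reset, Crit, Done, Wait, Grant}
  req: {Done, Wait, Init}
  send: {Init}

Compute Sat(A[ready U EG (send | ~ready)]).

Sat(~ready) = {Retry, Recv, Init, Err}
Sat(send | ~ready) = {Retry, Recv, Init, Err}
EG (send | ~ready): greatest fixpoint, start Z0 = {Retry, Recv, Init, Err}, keep only states in Sat with some successor in Z. Already a fixed point.
Sat(EG (send | ~ready)) = {Retry, Recv, Init, Err}
A[ready U EG (send | ~ready)]: least fixpoint, start Z0 = Sat(EG (send | ~ready)) = {Retry, Recv, Init, Err}, add states in Sat(ready) with every successor in Z. Already a fixed point.
Sat(A[ready U EG (send | ~ready)]) = {Retry, Recv, Init, Err}

{Retry, Recv, Init, Err}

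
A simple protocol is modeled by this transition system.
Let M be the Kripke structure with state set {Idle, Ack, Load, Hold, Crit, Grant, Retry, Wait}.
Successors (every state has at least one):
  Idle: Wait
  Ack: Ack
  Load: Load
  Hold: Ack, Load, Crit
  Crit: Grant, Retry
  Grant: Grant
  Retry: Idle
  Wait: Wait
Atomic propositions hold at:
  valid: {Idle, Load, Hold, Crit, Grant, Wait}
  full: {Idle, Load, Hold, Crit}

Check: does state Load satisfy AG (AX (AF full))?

AF full: least fixpoint, start Z0 = {Idle, Load, Hold, Crit}, add states with every successor in Z. Z1 = {Idle, Load, Hold, Crit, Retry}; fixed.
Sat(AF full) = {Idle, Load, Hold, Crit, Retry}
Sat(AX (AF full)) = {s : every successor in {Idle, Load, Hold, Crit, Retry}} = {Load, Retry}
AG (AX (AF full)): greatest fixpoint, start Z0 = {Load, Retry}, keep only states in Sat with every successor in Z. Z1 = {Load}; fixed.
Sat(AG (AX (AF full))) = {Load}
Load ∈ Sat(AG (AX (AF full))) = {Load}, so the formula holds at Load.

Yes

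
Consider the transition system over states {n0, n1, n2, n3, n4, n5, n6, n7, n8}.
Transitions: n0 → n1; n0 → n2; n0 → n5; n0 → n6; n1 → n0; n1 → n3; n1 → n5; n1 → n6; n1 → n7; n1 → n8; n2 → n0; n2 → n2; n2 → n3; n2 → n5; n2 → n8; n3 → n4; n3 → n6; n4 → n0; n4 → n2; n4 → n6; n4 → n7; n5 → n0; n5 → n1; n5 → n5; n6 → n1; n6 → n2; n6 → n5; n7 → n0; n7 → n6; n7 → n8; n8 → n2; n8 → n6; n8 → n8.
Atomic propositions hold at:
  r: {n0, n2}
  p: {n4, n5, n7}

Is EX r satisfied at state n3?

No

Sat(EX r) = {s : some successor in {n0, n2}} = {n0, n1, n2, n4, n5, n6, n7, n8}
n3 ∉ Sat(EX r) = {n0, n1, n2, n4, n5, n6, n7, n8}, so the formula does not hold at n3.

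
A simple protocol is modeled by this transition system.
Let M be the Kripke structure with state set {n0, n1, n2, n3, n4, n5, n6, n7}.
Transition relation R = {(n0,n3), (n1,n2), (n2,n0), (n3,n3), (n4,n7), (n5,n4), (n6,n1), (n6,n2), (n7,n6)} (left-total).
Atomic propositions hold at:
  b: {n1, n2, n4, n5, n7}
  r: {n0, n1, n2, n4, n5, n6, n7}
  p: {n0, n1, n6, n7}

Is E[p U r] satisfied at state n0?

E[p U r]: least fixpoint, start Z0 = Sat(r) = {n0, n1, n2, n4, n5, n6, n7}, add states in Sat(p) with some successor in Z. Already a fixed point.
Sat(E[p U r]) = {n0, n1, n2, n4, n5, n6, n7}
n0 ∈ Sat(E[p U r]) = {n0, n1, n2, n4, n5, n6, n7}, so the formula holds at n0.

Yes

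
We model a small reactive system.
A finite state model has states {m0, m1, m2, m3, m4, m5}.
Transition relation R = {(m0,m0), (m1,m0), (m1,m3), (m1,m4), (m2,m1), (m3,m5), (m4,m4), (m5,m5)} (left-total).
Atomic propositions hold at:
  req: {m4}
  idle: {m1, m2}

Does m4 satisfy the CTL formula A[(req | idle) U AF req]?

Yes

Sat(req | idle) = {m1, m2, m4}
AF req: least fixpoint, start Z0 = {m4}, add states with every successor in Z. Already a fixed point.
Sat(AF req) = {m4}
A[(req | idle) U AF req]: least fixpoint, start Z0 = Sat(AF req) = {m4}, add states in Sat(req | idle) with every successor in Z. Already a fixed point.
Sat(A[(req | idle) U AF req]) = {m4}
m4 ∈ Sat(A[(req | idle) U AF req]) = {m4}, so the formula holds at m4.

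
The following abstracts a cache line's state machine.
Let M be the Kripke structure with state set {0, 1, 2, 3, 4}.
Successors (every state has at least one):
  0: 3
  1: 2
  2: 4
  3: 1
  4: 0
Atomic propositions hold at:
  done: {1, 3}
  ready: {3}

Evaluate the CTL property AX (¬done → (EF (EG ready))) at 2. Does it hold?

Sat(¬done) = {0, 2, 4}
EG ready: greatest fixpoint, start Z0 = {3}, keep only states in Sat with some successor in Z. Z1 = ∅; fixed.
Sat(EG ready) = ∅
EF (EG ready): least fixpoint, start Z0 = ∅, add states with some successor in Z. Already a fixed point.
Sat(EF (EG ready)) = ∅
Sat(¬done → (EF (EG ready))) = {1, 3}
Sat(AX (¬done → (EF (EG ready)))) = {s : every successor in {1, 3}} = {0, 3}
2 ∉ Sat(AX (¬done → (EF (EG ready)))) = {0, 3}, so the formula does not hold at 2.

No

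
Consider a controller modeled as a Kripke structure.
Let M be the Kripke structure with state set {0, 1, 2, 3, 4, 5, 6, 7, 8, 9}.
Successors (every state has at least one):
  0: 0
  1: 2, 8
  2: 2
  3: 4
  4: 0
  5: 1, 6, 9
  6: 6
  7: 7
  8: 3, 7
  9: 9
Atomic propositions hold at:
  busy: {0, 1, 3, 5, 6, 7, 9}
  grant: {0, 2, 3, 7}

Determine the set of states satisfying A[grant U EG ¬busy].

Sat(¬busy) = {2, 4, 8}
EG ¬busy: greatest fixpoint, start Z0 = {2, 4, 8}, keep only states in Sat with some successor in Z. Z1 = {2}; fixed.
Sat(EG ¬busy) = {2}
A[grant U EG ¬busy]: least fixpoint, start Z0 = Sat(EG ¬busy) = {2}, add states in Sat(grant) with every successor in Z. Already a fixed point.
Sat(A[grant U EG ¬busy]) = {2}

{2}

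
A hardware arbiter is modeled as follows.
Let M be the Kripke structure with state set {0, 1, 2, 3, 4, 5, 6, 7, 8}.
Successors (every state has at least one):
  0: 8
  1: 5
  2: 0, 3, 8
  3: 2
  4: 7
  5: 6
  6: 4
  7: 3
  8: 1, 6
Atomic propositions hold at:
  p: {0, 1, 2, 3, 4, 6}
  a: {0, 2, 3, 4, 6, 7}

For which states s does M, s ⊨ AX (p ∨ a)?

Sat(p ∨ a) = {0, 1, 2, 3, 4, 6, 7}
Sat(AX (p ∨ a)) = {s : every successor in {0, 1, 2, 3, 4, 6, 7}} = {3, 4, 5, 6, 7, 8}

{3, 4, 5, 6, 7, 8}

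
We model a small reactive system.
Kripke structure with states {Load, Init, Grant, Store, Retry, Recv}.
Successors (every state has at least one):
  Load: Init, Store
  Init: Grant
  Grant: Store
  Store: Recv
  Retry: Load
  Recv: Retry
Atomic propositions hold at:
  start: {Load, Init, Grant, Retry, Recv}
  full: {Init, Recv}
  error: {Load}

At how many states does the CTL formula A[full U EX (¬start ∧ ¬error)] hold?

3

Sat(¬start) = {Store}
Sat(¬error) = {Init, Grant, Store, Retry, Recv}
Sat(¬start ∧ ¬error) = {Store}
Sat(EX (¬start ∧ ¬error)) = {s : some successor in {Store}} = {Load, Grant}
A[full U EX (¬start ∧ ¬error)]: least fixpoint, start Z0 = Sat(EX (¬start ∧ ¬error)) = {Load, Grant}, add states in Sat(full) with every successor in Z. Z1 = {Load, Init, Grant}; fixed.
Sat(A[full U EX (¬start ∧ ¬error)]) = {Load, Init, Grant}
|Sat(A[full U EX (¬start ∧ ¬error)])| = |{Load, Init, Grant}| = 3.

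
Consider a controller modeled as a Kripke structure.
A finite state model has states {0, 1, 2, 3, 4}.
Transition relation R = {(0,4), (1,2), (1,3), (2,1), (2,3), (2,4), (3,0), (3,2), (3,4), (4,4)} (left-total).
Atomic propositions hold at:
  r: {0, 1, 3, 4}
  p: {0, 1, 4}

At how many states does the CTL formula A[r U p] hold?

3

A[r U p]: least fixpoint, start Z0 = Sat(p) = {0, 1, 4}, add states in Sat(r) with every successor in Z. Already a fixed point.
Sat(A[r U p]) = {0, 1, 4}
|Sat(A[r U p])| = |{0, 1, 4}| = 3.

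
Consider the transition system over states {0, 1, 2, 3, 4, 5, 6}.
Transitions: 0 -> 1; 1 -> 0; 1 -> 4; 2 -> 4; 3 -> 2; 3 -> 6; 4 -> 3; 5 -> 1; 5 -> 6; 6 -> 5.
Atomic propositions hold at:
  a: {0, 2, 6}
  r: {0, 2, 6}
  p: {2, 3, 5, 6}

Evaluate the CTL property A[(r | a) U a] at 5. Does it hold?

Sat(r | a) = {0, 2, 6}
A[(r | a) U a]: least fixpoint, start Z0 = Sat(a) = {0, 2, 6}, add states in Sat(r | a) with every successor in Z. Already a fixed point.
Sat(A[(r | a) U a]) = {0, 2, 6}
5 ∉ Sat(A[(r | a) U a]) = {0, 2, 6}, so the formula does not hold at 5.

No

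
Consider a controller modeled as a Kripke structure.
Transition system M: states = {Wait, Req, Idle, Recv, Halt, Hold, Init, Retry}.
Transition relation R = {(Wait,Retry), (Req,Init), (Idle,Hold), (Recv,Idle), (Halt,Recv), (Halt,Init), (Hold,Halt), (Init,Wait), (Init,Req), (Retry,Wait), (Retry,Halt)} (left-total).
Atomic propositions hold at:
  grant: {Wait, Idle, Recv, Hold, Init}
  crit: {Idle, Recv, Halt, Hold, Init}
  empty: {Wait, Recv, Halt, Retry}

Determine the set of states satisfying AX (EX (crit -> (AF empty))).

{Wait, Req, Idle, Recv, Halt, Hold, Retry}

AF empty: least fixpoint, start Z0 = {Wait, Recv, Halt, Retry}, add states with every successor in Z. Z1 = {Wait, Recv, Halt, Hold, Retry}; Z2 = {Wait, Idle, Recv, Halt, Hold, Retry}; fixed.
Sat(AF empty) = {Wait, Idle, Recv, Halt, Hold, Retry}
Sat(crit -> (AF empty)) = {Wait, Req, Idle, Recv, Halt, Hold, Retry}
Sat(EX (crit -> (AF empty))) = {s : some successor in {Wait, Req, Idle, Recv, Halt, Hold, Retry}} = {Wait, Idle, Recv, Halt, Hold, Init, Retry}
Sat(AX (EX (crit -> (AF empty)))) = {s : every successor in {Wait, Idle, Recv, Halt, Hold, Init, Retry}} = {Wait, Req, Idle, Recv, Halt, Hold, Retry}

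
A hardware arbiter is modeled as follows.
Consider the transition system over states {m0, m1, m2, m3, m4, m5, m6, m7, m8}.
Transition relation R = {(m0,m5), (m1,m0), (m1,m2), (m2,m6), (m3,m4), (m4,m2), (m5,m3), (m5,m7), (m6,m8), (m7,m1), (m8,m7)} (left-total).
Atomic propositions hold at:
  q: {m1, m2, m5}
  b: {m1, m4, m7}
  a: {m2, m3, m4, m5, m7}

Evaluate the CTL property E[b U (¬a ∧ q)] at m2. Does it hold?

No

Sat(¬a) = {m0, m1, m6, m8}
Sat(¬a ∧ q) = {m1}
E[b U (¬a ∧ q)]: least fixpoint, start Z0 = Sat((¬a ∧ q)) = {m1}, add states in Sat(b) with some successor in Z. Z1 = {m1, m7}; fixed.
Sat(E[b U (¬a ∧ q)]) = {m1, m7}
m2 ∉ Sat(E[b U (¬a ∧ q)]) = {m1, m7}, so the formula does not hold at m2.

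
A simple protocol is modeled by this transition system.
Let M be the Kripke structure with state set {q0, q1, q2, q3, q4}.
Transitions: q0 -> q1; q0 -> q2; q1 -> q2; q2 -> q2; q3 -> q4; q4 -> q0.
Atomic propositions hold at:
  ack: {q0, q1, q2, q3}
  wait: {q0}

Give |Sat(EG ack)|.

EG ack: greatest fixpoint, start Z0 = {q0, q1, q2, q3}, keep only states in Sat with some successor in Z. Z1 = {q0, q1, q2}; fixed.
Sat(EG ack) = {q0, q1, q2}
|Sat(EG ack)| = |{q0, q1, q2}| = 3.

3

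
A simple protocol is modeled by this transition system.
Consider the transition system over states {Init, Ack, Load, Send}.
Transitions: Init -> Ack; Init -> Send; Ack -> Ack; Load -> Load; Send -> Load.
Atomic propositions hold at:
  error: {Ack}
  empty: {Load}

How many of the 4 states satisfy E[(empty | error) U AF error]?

Sat(empty | error) = {Ack, Load}
AF error: least fixpoint, start Z0 = {Ack}, add states with every successor in Z. Already a fixed point.
Sat(AF error) = {Ack}
E[(empty | error) U AF error]: least fixpoint, start Z0 = Sat(AF error) = {Ack}, add states in Sat(empty | error) with some successor in Z. Already a fixed point.
Sat(E[(empty | error) U AF error]) = {Ack}
|Sat(E[(empty | error) U AF error])| = |{Ack}| = 1.

1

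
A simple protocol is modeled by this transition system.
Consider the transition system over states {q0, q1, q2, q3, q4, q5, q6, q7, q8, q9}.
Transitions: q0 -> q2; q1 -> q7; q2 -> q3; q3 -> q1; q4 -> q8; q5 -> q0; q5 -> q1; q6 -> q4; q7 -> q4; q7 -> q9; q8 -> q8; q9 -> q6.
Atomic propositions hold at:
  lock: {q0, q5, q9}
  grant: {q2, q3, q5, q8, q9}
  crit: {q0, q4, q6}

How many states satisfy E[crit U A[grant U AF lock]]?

AF lock: least fixpoint, start Z0 = {q0, q5, q9}, add states with every successor in Z. Already a fixed point.
Sat(AF lock) = {q0, q5, q9}
A[grant U AF lock]: least fixpoint, start Z0 = Sat(AF lock) = {q0, q5, q9}, add states in Sat(grant) with every successor in Z. Already a fixed point.
Sat(A[grant U AF lock]) = {q0, q5, q9}
E[crit U A[grant U AF lock]]: least fixpoint, start Z0 = Sat(A[grant U AF lock]) = {q0, q5, q9}, add states in Sat(crit) with some successor in Z. Already a fixed point.
Sat(E[crit U A[grant U AF lock]]) = {q0, q5, q9}
|Sat(E[crit U A[grant U AF lock]])| = |{q0, q5, q9}| = 3.

3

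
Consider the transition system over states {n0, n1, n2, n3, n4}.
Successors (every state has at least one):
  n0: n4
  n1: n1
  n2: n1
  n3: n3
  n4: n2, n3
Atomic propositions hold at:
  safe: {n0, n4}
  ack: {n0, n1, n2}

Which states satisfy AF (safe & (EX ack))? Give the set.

Sat(EX ack) = {s : some successor in {n0, n1, n2}} = {n1, n2, n4}
Sat(safe & (EX ack)) = {n4}
AF (safe & (EX ack)): least fixpoint, start Z0 = {n4}, add states with every successor in Z. Z1 = {n0, n4}; fixed.
Sat(AF (safe & (EX ack))) = {n0, n4}

{n0, n4}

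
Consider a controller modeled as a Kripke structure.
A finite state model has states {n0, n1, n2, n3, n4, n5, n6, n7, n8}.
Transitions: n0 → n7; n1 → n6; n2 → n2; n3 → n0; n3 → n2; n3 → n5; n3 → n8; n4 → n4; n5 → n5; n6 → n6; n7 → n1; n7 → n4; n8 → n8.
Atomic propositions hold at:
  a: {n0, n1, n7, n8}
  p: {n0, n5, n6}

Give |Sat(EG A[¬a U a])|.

1

Sat(¬a) = {n2, n3, n4, n5, n6}
A[¬a U a]: least fixpoint, start Z0 = Sat(a) = {n0, n1, n7, n8}, add states in Sat(¬a) with every successor in Z. Already a fixed point.
Sat(A[¬a U a]) = {n0, n1, n7, n8}
EG A[¬a U a]: greatest fixpoint, start Z0 = {n0, n1, n7, n8}, keep only states in Sat with some successor in Z. Z1 = {n0, n7, n8}; Z2 = {n0, n8}; Z3 = {n8}; fixed.
Sat(EG A[¬a U a]) = {n8}
|Sat(EG A[¬a U a])| = |{n8}| = 1.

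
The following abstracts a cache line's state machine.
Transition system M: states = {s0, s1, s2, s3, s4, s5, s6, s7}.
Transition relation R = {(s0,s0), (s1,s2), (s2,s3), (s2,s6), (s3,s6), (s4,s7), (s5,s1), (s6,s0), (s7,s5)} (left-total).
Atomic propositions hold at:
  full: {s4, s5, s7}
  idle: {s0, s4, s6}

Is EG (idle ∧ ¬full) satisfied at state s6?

Sat(¬full) = {s0, s1, s2, s3, s6}
Sat(idle ∧ ¬full) = {s0, s6}
EG (idle ∧ ¬full): greatest fixpoint, start Z0 = {s0, s6}, keep only states in Sat with some successor in Z. Already a fixed point.
Sat(EG (idle ∧ ¬full)) = {s0, s6}
s6 ∈ Sat(EG (idle ∧ ¬full)) = {s0, s6}, so the formula holds at s6.

Yes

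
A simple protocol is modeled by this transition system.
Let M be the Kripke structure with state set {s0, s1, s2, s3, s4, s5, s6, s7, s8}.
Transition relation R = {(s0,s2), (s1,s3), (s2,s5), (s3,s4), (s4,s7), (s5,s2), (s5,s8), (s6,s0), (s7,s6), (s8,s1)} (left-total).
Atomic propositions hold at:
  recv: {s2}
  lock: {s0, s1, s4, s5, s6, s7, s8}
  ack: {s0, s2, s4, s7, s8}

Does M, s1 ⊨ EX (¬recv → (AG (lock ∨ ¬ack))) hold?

Sat(¬recv) = {s0, s1, s3, s4, s5, s6, s7, s8}
Sat(¬ack) = {s1, s3, s5, s6}
Sat(lock ∨ ¬ack) = {s0, s1, s3, s4, s5, s6, s7, s8}
AG (lock ∨ ¬ack): greatest fixpoint, start Z0 = {s0, s1, s3, s4, s5, s6, s7, s8}, keep only states in Sat with every successor in Z. Z1 = {s1, s3, s4, s6, s7, s8}; Z2 = {s1, s3, s4, s7, s8}; Z3 = {s1, s3, s4, s8}; Z4 = {s1, s3, s8}; Z5 = {s1, s8}; Z6 = {s8}; Z7 = ∅; fixed.
Sat(AG (lock ∨ ¬ack)) = ∅
Sat(¬recv → (AG (lock ∨ ¬ack))) = {s2}
Sat(EX (¬recv → (AG (lock ∨ ¬ack)))) = {s : some successor in {s2}} = {s0, s5}
s1 ∉ Sat(EX (¬recv → (AG (lock ∨ ¬ack)))) = {s0, s5}, so the formula does not hold at s1.

No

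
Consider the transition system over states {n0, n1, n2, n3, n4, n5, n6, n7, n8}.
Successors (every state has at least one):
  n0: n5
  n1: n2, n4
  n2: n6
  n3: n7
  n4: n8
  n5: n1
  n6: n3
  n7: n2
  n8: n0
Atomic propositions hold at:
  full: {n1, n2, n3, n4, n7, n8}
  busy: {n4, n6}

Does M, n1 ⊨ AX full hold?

Yes

Sat(AX full) = {s : every successor in {n1, n2, n3, n4, n7, n8}} = {n1, n3, n4, n5, n6, n7}
n1 ∈ Sat(AX full) = {n1, n3, n4, n5, n6, n7}, so the formula holds at n1.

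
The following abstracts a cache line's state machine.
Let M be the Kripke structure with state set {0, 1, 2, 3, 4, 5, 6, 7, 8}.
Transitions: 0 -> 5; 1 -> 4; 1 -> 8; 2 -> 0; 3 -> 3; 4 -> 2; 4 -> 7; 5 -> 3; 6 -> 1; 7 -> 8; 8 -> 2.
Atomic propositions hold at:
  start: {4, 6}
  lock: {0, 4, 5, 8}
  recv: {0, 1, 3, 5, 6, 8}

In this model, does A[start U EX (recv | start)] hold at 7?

Sat(recv | start) = {0, 1, 3, 4, 5, 6, 8}
Sat(EX (recv | start)) = {s : some successor in {0, 1, 3, 4, 5, 6, 8}} = {0, 1, 2, 3, 5, 6, 7}
A[start U EX (recv | start)]: least fixpoint, start Z0 = Sat(EX (recv | start)) = {0, 1, 2, 3, 5, 6, 7}, add states in Sat(start) with every successor in Z. Z1 = {0, 1, 2, 3, 4, 5, 6, 7}; fixed.
Sat(A[start U EX (recv | start)]) = {0, 1, 2, 3, 4, 5, 6, 7}
7 ∈ Sat(A[start U EX (recv | start)]) = {0, 1, 2, 3, 4, 5, 6, 7}, so the formula holds at 7.

Yes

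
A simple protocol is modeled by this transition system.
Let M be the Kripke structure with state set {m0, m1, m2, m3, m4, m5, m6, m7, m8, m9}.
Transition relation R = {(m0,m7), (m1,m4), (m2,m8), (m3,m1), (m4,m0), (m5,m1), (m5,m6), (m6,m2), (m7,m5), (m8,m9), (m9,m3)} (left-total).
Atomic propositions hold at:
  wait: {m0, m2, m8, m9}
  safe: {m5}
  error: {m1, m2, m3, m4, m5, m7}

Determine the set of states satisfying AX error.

Sat(AX error) = {s : every successor in {m1, m2, m3, m4, m5, m7}} = {m0, m1, m3, m6, m7, m9}

{m0, m1, m3, m6, m7, m9}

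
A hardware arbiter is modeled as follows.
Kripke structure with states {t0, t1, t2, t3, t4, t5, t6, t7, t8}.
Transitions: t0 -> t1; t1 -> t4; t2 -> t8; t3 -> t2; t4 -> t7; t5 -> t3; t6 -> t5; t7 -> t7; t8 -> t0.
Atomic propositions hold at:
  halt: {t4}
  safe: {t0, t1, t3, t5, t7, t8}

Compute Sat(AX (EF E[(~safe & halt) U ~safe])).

Sat(~safe) = {t2, t4, t6}
Sat(~safe & halt) = {t4}
E[(~safe & halt) U ~safe]: least fixpoint, start Z0 = Sat(~safe) = {t2, t4, t6}, add states in Sat(~safe & halt) with some successor in Z. Already a fixed point.
Sat(E[(~safe & halt) U ~safe]) = {t2, t4, t6}
EF E[(~safe & halt) U ~safe]: least fixpoint, start Z0 = {t2, t4, t6}, add states with some successor in Z. Z1 = {t1, t2, t3, t4, t6}; Z2 = {t0, t1, t2, t3, t4, t5, t6}; Z3 = {t0, t1, t2, t3, t4, t5, t6, t8}; fixed.
Sat(EF E[(~safe & halt) U ~safe]) = {t0, t1, t2, t3, t4, t5, t6, t8}
Sat(AX (EF E[(~safe & halt) U ~safe])) = {s : every successor in {t0, t1, t2, t3, t4, t5, t6, t8}} = {t0, t1, t2, t3, t5, t6, t8}

{t0, t1, t2, t3, t5, t6, t8}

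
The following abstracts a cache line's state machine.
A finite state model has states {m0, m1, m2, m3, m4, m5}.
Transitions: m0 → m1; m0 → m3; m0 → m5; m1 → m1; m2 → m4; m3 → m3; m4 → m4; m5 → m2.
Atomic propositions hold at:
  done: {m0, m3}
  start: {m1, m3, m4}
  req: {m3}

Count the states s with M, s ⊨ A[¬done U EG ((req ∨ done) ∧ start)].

Sat(¬done) = {m1, m2, m4, m5}
Sat(req ∨ done) = {m0, m3}
Sat((req ∨ done) ∧ start) = {m3}
EG ((req ∨ done) ∧ start): greatest fixpoint, start Z0 = {m3}, keep only states in Sat with some successor in Z. Already a fixed point.
Sat(EG ((req ∨ done) ∧ start)) = {m3}
A[¬done U EG ((req ∨ done) ∧ start)]: least fixpoint, start Z0 = Sat(EG ((req ∨ done) ∧ start)) = {m3}, add states in Sat(¬done) with every successor in Z. Already a fixed point.
Sat(A[¬done U EG ((req ∨ done) ∧ start)]) = {m3}
|Sat(A[¬done U EG ((req ∨ done) ∧ start)])| = |{m3}| = 1.

1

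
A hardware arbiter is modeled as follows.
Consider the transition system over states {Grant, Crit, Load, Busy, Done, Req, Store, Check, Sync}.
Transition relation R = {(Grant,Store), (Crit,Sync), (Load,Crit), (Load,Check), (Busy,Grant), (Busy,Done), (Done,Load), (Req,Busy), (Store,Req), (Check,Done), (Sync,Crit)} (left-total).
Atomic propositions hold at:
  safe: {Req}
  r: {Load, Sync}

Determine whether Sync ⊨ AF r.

Yes

AF r: least fixpoint, start Z0 = {Load, Sync}, add states with every successor in Z. Z1 = {Crit, Load, Done, Sync}; Z2 = {Crit, Load, Done, Check, Sync}; fixed.
Sat(AF r) = {Crit, Load, Done, Check, Sync}
Sync ∈ Sat(AF r) = {Crit, Load, Done, Check, Sync}, so the formula holds at Sync.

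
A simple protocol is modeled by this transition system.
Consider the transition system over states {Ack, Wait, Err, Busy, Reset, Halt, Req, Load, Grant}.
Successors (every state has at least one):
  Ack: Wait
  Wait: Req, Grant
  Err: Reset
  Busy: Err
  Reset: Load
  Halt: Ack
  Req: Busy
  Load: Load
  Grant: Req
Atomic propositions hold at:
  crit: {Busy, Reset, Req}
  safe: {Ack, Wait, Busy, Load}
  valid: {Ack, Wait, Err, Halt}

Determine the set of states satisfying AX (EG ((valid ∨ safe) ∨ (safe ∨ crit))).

Sat(valid ∨ safe) = {Ack, Wait, Err, Busy, Halt, Load}
Sat(safe ∨ crit) = {Ack, Wait, Busy, Reset, Req, Load}
Sat((valid ∨ safe) ∨ (safe ∨ crit)) = {Ack, Wait, Err, Busy, Reset, Halt, Req, Load}
EG ((valid ∨ safe) ∨ (safe ∨ crit)): greatest fixpoint, start Z0 = {Ack, Wait, Err, Busy, Reset, Halt, Req, Load}, keep only states in Sat with some successor in Z. Already a fixed point.
Sat(EG ((valid ∨ safe) ∨ (safe ∨ crit))) = {Ack, Wait, Err, Busy, Reset, Halt, Req, Load}
Sat(AX (EG ((valid ∨ safe) ∨ (safe ∨ crit)))) = {s : every successor in {Ack, Wait, Err, Busy, Reset, Halt, Req, Load}} = {Ack, Err, Busy, Reset, Halt, Req, Load, Grant}

{Ack, Err, Busy, Reset, Halt, Req, Load, Grant}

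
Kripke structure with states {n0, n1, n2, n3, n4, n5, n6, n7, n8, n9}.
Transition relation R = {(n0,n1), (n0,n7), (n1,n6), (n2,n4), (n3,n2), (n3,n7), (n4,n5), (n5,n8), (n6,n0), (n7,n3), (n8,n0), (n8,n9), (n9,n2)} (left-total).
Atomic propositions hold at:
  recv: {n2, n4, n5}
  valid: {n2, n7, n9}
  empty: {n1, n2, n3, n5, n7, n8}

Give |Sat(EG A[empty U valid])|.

2

A[empty U valid]: least fixpoint, start Z0 = Sat(valid) = {n2, n7, n9}, add states in Sat(empty) with every successor in Z. Z1 = {n2, n3, n7, n9}; fixed.
Sat(A[empty U valid]) = {n2, n3, n7, n9}
EG A[empty U valid]: greatest fixpoint, start Z0 = {n2, n3, n7, n9}, keep only states in Sat with some successor in Z. Z1 = {n3, n7, n9}; Z2 = {n3, n7}; fixed.
Sat(EG A[empty U valid]) = {n3, n7}
|Sat(EG A[empty U valid])| = |{n3, n7}| = 2.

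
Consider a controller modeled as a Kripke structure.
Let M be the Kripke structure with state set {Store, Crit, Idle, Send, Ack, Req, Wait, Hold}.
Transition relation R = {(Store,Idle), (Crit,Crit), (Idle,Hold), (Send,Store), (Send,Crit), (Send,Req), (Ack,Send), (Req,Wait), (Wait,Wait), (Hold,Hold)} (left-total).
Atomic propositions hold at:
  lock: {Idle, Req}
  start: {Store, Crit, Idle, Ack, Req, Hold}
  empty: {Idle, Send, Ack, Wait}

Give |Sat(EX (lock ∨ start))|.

5

Sat(lock ∨ start) = {Store, Crit, Idle, Ack, Req, Hold}
Sat(EX (lock ∨ start)) = {s : some successor in {Store, Crit, Idle, Ack, Req, Hold}} = {Store, Crit, Idle, Send, Hold}
|Sat(EX (lock ∨ start))| = |{Store, Crit, Idle, Send, Hold}| = 5.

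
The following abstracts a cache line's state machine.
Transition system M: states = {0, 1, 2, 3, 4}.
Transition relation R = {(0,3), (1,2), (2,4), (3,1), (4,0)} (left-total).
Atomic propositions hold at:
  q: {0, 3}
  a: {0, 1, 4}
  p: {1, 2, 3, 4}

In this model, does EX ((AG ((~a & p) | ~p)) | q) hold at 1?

No

Sat(~a) = {2, 3}
Sat(~a & p) = {2, 3}
Sat(~p) = {0}
Sat((~a & p) | ~p) = {0, 2, 3}
AG ((~a & p) | ~p): greatest fixpoint, start Z0 = {0, 2, 3}, keep only states in Sat with every successor in Z. Z1 = {0}; Z2 = ∅; fixed.
Sat(AG ((~a & p) | ~p)) = ∅
Sat((AG ((~a & p) | ~p)) | q) = {0, 3}
Sat(EX ((AG ((~a & p) | ~p)) | q)) = {s : some successor in {0, 3}} = {0, 4}
1 ∉ Sat(EX ((AG ((~a & p) | ~p)) | q)) = {0, 4}, so the formula does not hold at 1.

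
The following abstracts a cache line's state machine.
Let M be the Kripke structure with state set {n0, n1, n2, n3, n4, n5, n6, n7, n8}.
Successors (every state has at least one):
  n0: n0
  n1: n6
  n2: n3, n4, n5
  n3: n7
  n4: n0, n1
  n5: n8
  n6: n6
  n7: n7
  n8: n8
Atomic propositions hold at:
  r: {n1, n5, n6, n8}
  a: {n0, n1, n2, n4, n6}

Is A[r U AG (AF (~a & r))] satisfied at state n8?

Sat(~a) = {n3, n5, n7, n8}
Sat(~a & r) = {n5, n8}
AF (~a & r): least fixpoint, start Z0 = {n5, n8}, add states with every successor in Z. Already a fixed point.
Sat(AF (~a & r)) = {n5, n8}
AG (AF (~a & r)): greatest fixpoint, start Z0 = {n5, n8}, keep only states in Sat with every successor in Z. Already a fixed point.
Sat(AG (AF (~a & r))) = {n5, n8}
A[r U AG (AF (~a & r))]: least fixpoint, start Z0 = Sat(AG (AF (~a & r))) = {n5, n8}, add states in Sat(r) with every successor in Z. Already a fixed point.
Sat(A[r U AG (AF (~a & r))]) = {n5, n8}
n8 ∈ Sat(A[r U AG (AF (~a & r))]) = {n5, n8}, so the formula holds at n8.

Yes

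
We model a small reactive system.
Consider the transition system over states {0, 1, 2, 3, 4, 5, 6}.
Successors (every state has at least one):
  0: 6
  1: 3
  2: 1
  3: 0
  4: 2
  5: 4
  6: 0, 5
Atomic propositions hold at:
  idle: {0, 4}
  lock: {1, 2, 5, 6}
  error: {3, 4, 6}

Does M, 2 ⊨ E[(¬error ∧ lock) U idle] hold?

No

Sat(¬error) = {0, 1, 2, 5}
Sat(¬error ∧ lock) = {1, 2, 5}
E[(¬error ∧ lock) U idle]: least fixpoint, start Z0 = Sat(idle) = {0, 4}, add states in Sat(¬error ∧ lock) with some successor in Z. Z1 = {0, 4, 5}; fixed.
Sat(E[(¬error ∧ lock) U idle]) = {0, 4, 5}
2 ∉ Sat(E[(¬error ∧ lock) U idle]) = {0, 4, 5}, so the formula does not hold at 2.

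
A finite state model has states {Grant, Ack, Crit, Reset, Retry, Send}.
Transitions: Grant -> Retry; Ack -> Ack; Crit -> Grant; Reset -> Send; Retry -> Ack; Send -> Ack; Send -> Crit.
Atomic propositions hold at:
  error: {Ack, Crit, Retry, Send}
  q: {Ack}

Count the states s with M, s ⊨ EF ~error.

Sat(~error) = {Grant, Reset}
EF ~error: least fixpoint, start Z0 = {Grant, Reset}, add states with some successor in Z. Z1 = {Grant, Crit, Reset}; Z2 = {Grant, Crit, Reset, Send}; fixed.
Sat(EF ~error) = {Grant, Crit, Reset, Send}
|Sat(EF ~error)| = |{Grant, Crit, Reset, Send}| = 4.

4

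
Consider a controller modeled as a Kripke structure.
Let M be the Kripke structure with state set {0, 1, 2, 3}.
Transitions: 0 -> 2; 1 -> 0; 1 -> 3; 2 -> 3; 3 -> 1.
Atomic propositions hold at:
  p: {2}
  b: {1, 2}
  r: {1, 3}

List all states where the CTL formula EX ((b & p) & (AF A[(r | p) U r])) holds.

Sat(b & p) = {2}
Sat(r | p) = {1, 2, 3}
A[(r | p) U r]: least fixpoint, start Z0 = Sat(r) = {1, 3}, add states in Sat(r | p) with every successor in Z. Z1 = {1, 2, 3}; fixed.
Sat(A[(r | p) U r]) = {1, 2, 3}
AF A[(r | p) U r]: least fixpoint, start Z0 = {1, 2, 3}, add states with every successor in Z. Z1 = {0, 1, 2, 3}; fixed.
Sat(AF A[(r | p) U r]) = {0, 1, 2, 3}
Sat((b & p) & (AF A[(r | p) U r])) = {2}
Sat(EX ((b & p) & (AF A[(r | p) U r]))) = {s : some successor in {2}} = {0}

{0}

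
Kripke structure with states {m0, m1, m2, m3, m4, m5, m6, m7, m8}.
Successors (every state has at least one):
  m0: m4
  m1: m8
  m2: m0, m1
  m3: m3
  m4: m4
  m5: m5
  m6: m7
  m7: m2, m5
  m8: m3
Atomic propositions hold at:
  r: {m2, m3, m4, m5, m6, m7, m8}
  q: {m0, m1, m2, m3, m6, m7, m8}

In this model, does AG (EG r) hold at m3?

EG r: greatest fixpoint, start Z0 = {m2, m3, m4, m5, m6, m7, m8}, keep only states in Sat with some successor in Z. Z1 = {m3, m4, m5, m6, m7, m8}; fixed.
Sat(EG r) = {m3, m4, m5, m6, m7, m8}
AG (EG r): greatest fixpoint, start Z0 = {m3, m4, m5, m6, m7, m8}, keep only states in Sat with every successor in Z. Z1 = {m3, m4, m5, m6, m8}; Z2 = {m3, m4, m5, m8}; fixed.
Sat(AG (EG r)) = {m3, m4, m5, m8}
m3 ∈ Sat(AG (EG r)) = {m3, m4, m5, m8}, so the formula holds at m3.

Yes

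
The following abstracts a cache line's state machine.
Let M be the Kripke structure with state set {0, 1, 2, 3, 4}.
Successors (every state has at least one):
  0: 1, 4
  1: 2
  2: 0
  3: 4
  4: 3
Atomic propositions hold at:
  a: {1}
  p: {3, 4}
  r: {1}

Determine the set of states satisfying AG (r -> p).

{3, 4}

Sat(r -> p) = {0, 2, 3, 4}
AG (r -> p): greatest fixpoint, start Z0 = {0, 2, 3, 4}, keep only states in Sat with every successor in Z. Z1 = {2, 3, 4}; Z2 = {3, 4}; fixed.
Sat(AG (r -> p)) = {3, 4}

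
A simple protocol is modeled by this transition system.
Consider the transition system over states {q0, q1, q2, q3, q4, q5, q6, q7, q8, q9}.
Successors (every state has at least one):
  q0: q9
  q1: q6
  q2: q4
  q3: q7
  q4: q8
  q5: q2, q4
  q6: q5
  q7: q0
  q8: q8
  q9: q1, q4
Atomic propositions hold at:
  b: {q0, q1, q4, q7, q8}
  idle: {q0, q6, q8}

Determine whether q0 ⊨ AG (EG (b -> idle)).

No

Sat(b -> idle) = {q0, q2, q3, q5, q6, q8, q9}
EG (b -> idle): greatest fixpoint, start Z0 = {q0, q2, q3, q5, q6, q8, q9}, keep only states in Sat with some successor in Z. Z1 = {q0, q5, q6, q8}; Z2 = {q6, q8}; Z3 = {q8}; fixed.
Sat(EG (b -> idle)) = {q8}
AG (EG (b -> idle)): greatest fixpoint, start Z0 = {q8}, keep only states in Sat with every successor in Z. Already a fixed point.
Sat(AG (EG (b -> idle))) = {q8}
q0 ∉ Sat(AG (EG (b -> idle))) = {q8}, so the formula does not hold at q0.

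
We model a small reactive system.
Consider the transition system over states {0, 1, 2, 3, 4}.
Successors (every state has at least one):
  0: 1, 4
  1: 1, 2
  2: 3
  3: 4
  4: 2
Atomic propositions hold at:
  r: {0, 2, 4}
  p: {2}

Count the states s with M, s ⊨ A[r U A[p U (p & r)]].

Sat(p & r) = {2}
A[p U (p & r)]: least fixpoint, start Z0 = Sat((p & r)) = {2}, add states in Sat(p) with every successor in Z. Already a fixed point.
Sat(A[p U (p & r)]) = {2}
A[r U A[p U (p & r)]]: least fixpoint, start Z0 = Sat(A[p U (p & r)]) = {2}, add states in Sat(r) with every successor in Z. Z1 = {2, 4}; fixed.
Sat(A[r U A[p U (p & r)]]) = {2, 4}
|Sat(A[r U A[p U (p & r)]])| = |{2, 4}| = 2.

2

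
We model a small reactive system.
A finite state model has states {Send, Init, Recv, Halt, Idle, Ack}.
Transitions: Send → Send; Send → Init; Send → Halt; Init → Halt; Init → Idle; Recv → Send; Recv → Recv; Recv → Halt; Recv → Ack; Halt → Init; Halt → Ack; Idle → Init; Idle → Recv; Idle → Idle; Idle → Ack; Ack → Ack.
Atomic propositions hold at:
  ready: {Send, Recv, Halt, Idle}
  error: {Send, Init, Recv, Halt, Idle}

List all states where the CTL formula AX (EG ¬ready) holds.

Sat(¬ready) = {Init, Ack}
EG ¬ready: greatest fixpoint, start Z0 = {Init, Ack}, keep only states in Sat with some successor in Z. Z1 = {Ack}; fixed.
Sat(EG ¬ready) = {Ack}
Sat(AX (EG ¬ready)) = {s : every successor in {Ack}} = {Ack}

{Ack}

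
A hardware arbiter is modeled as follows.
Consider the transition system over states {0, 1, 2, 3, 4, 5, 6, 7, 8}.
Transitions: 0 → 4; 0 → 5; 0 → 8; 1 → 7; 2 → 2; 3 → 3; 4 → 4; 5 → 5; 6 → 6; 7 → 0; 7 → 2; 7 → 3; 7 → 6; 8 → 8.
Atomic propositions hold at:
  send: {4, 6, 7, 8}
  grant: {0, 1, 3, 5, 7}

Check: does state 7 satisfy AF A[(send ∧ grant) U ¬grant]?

No

Sat(send ∧ grant) = {7}
Sat(¬grant) = {2, 4, 6, 8}
A[(send ∧ grant) U ¬grant]: least fixpoint, start Z0 = Sat(¬grant) = {2, 4, 6, 8}, add states in Sat(send ∧ grant) with every successor in Z. Already a fixed point.
Sat(A[(send ∧ grant) U ¬grant]) = {2, 4, 6, 8}
AF A[(send ∧ grant) U ¬grant]: least fixpoint, start Z0 = {2, 4, 6, 8}, add states with every successor in Z. Already a fixed point.
Sat(AF A[(send ∧ grant) U ¬grant]) = {2, 4, 6, 8}
7 ∉ Sat(AF A[(send ∧ grant) U ¬grant]) = {2, 4, 6, 8}, so the formula does not hold at 7.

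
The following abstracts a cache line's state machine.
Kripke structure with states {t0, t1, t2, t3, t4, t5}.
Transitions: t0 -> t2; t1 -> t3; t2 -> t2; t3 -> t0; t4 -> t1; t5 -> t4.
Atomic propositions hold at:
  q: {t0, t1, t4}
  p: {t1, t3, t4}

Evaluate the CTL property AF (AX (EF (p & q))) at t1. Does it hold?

Sat(p & q) = {t1, t4}
EF (p & q): least fixpoint, start Z0 = {t1, t4}, add states with some successor in Z. Z1 = {t1, t4, t5}; fixed.
Sat(EF (p & q)) = {t1, t4, t5}
Sat(AX (EF (p & q))) = {s : every successor in {t1, t4, t5}} = {t4, t5}
AF (AX (EF (p & q))): least fixpoint, start Z0 = {t4, t5}, add states with every successor in Z. Already a fixed point.
Sat(AF (AX (EF (p & q)))) = {t4, t5}
t1 ∉ Sat(AF (AX (EF (p & q)))) = {t4, t5}, so the formula does not hold at t1.

No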